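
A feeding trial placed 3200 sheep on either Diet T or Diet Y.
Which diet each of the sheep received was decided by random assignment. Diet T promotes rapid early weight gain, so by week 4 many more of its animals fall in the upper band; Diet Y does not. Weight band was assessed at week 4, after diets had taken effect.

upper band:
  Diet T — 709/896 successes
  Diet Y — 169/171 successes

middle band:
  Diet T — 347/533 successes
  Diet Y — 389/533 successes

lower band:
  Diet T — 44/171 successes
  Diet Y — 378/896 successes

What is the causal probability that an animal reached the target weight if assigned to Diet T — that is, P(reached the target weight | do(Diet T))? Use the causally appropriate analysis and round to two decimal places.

0.69

Week-4 weight band is downstream of the diet. One should not condition on a consequence of treatment, so the overall rates are the right comparison.
So P(outcome | do(Diet T)) is just the pooled rate for Diet T: 1100/1600 = 0.688.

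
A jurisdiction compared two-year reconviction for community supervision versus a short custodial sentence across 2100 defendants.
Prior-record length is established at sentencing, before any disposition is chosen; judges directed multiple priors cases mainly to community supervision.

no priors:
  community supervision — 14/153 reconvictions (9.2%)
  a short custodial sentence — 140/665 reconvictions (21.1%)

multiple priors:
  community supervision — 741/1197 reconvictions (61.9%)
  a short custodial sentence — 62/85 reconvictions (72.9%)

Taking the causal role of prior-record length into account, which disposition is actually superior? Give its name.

community supervision

The stratified and pooled comparisons disagree (community supervision wins within each prior-record length; a short custodial sentence wins overall), so the answer turns on the causal role of prior-record length.
Nothing the disposition does changes prior-record length; the imbalance is an allocation artefact. With prior-record length also predicting the outcome, the pooled figure is confounded, and the within-stratum comparison is the causal one.
Within each level — no priors: 9.2% vs 21.1%; multiple priors: 61.9% vs 72.9% — community supervision is lower every time.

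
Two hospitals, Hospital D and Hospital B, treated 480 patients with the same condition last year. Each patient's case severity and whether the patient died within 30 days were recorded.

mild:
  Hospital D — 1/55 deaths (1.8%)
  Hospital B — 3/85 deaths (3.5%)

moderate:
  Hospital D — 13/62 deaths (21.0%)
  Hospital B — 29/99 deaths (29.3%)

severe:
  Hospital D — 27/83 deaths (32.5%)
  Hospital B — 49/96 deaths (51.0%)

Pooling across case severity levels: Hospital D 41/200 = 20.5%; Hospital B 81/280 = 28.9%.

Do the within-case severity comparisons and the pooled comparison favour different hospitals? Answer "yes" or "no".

Within each case severity level (mild 1.8% vs 3.5%; moderate 21.0% vs 29.3%; severe 32.5% vs 51.0%), Hospital D has the lower rate every time. Pooled: 20.5% vs 28.9% — Hospital D has the lower rate overall. They agree.

no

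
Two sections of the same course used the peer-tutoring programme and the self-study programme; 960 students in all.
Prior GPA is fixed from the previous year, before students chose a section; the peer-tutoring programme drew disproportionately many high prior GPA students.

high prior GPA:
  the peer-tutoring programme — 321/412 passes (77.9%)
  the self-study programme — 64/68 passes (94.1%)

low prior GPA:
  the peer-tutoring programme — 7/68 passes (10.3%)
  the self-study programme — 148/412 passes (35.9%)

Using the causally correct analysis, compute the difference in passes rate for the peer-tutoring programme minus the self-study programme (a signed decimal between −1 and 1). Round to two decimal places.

-0.21

Prior GPA band is set before the teaching method has any effect — it is not caused by the teaching method — and it independently drives the outcome. That makes it a confounder, so the causal comparison is within prior GPA band levels.
Adjusting over the population distribution of prior GPA band: 0.500·(0.779−0.941) + 0.500·(0.103−0.359) = -0.209.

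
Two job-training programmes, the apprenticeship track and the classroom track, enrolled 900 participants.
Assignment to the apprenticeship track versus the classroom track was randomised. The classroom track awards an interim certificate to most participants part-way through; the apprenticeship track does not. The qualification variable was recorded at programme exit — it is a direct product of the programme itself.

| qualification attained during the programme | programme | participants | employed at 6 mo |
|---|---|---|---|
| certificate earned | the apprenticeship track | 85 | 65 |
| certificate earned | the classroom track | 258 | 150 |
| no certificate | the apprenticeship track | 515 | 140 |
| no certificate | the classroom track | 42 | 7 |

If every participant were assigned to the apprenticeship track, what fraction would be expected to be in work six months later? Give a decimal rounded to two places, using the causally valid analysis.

Within every qualification attained during the programme level the apprenticeship track has the higher rate, yet pooled the classroom track does — Simpson's reversal.
The distribution of qualification attained during the programme is itself part of what the programme does — it is an intermediate outcome. Holding it fixed would remove that part of the effect; the total effect is the pooled difference.
So P(outcome | do(the apprenticeship track)) is just the pooled rate for the apprenticeship track: 205/600 = 0.342.

0.34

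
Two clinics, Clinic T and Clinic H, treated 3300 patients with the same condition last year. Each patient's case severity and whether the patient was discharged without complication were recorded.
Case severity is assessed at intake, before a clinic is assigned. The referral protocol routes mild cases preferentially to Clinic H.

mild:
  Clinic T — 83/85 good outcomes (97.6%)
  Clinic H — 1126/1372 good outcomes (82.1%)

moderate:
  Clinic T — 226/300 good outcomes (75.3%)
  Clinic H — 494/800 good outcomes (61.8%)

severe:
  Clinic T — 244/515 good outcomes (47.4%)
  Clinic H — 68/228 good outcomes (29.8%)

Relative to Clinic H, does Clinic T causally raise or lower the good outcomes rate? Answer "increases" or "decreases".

Within every case severity level Clinic T has the higher rate, yet pooled Clinic H does — Simpson's reversal.
Case severity is set before the clinic has any effect — it is not caused by the clinic — and it independently drives the outcome. That makes it a confounder, so the causal comparison is within case severity levels.
Within each level — mild: 97.6% vs 82.1%; moderate: 75.3% vs 61.8%; severe: 47.4% vs 29.8% — Clinic T is higher every time.

increases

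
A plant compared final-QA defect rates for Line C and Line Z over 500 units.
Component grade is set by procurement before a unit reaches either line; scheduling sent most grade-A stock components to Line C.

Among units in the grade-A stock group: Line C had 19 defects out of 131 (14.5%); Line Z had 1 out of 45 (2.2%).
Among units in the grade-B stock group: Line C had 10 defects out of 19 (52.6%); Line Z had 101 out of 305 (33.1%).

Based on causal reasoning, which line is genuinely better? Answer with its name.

Line Z

Here component grade is a common cause — it drives both which line a case falls under and the outcome. The crude comparison mixes populations; the stratum-specific rates are the causally relevant ones.
Within each level — grade-A stock: 14.5% vs 2.2%; grade-B stock: 52.6% vs 33.1% — Line Z is lower every time.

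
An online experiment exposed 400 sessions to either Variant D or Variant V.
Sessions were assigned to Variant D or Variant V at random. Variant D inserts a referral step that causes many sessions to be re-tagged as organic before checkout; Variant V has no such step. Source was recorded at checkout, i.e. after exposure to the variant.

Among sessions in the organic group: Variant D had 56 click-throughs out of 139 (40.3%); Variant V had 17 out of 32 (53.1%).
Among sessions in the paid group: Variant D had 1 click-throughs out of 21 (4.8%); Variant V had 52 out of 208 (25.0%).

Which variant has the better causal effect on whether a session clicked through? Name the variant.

Variant D

Traffic source lies on the pathway variant → traffic source → outcome, so adjusting for it blocks the indirect effect. For the total causal effect of variant, use the unadjusted pooled rates.
Pooled: Variant D 35.6% vs Variant V 28.7%; Variant D is higher overall.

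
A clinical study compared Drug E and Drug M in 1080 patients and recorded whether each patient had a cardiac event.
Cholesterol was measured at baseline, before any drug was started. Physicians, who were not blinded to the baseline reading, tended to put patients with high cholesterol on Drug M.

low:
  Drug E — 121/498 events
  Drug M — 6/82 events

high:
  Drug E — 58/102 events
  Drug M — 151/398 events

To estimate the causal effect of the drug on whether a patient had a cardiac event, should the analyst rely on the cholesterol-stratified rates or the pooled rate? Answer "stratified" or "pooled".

Since cholesterol is a pre-existing factor (not a product of the drug) and it affects the outcome on its own, it is a confounder. The stratified rates, not the pooled rate, identify the causal effect.
Within each level — low: 24.3% vs 7.3%; high: 56.9% vs 37.9% — Drug M is lower every time.

stratified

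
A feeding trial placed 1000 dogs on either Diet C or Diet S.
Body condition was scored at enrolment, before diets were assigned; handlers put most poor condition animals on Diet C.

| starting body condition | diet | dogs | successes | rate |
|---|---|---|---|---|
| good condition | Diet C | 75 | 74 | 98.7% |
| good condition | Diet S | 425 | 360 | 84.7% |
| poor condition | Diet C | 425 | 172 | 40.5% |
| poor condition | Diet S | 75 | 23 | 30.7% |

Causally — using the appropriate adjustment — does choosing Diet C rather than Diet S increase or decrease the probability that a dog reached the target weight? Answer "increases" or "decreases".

increases

Within every starting body condition level Diet C has the higher rate, yet pooled Diet S does — Simpson's reversal.
Since starting body condition is a pre-existing factor (not a product of the diet) and it affects the outcome on its own, it is a confounder. The stratified rates, not the pooled rate, identify the causal effect.
Within each level — good condition: 98.7% vs 84.7%; poor condition: 40.5% vs 30.7% — Diet C is higher every time.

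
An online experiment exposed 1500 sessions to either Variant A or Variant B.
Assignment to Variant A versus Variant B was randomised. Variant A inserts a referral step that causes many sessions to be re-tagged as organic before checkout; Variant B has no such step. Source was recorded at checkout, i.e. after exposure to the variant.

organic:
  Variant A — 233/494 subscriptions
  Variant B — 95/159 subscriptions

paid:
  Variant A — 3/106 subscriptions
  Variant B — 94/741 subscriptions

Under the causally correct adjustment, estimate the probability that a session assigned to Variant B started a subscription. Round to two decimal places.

0.21

Because the variant influences traffic source, traffic source is a post-treatment mediator, not a confounder. Stratifying on it would bias the estimate; the causal effect is the crude pooled difference.
So P(outcome | do(Variant B)) is just the pooled rate for Variant B: 189/900 = 0.210.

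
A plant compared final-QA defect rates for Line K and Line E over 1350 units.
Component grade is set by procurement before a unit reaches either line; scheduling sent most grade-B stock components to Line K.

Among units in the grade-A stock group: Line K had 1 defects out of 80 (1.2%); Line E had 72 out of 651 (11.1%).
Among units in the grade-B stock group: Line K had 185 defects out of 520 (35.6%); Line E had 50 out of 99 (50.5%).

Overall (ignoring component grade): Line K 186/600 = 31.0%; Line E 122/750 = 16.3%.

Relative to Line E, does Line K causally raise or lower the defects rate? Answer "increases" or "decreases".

The component grade-specific comparison favours Line K throughout, but the pooled figures favour Line E. The question is whether to condition on component grade.
The imbalance in component grade arose from how units were allocated, not from anything the line did; and component grade independently affects the outcome. The pooled gap is confounded — condition on component grade.
Within each level — grade-A stock: 1.2% vs 11.1%; grade-B stock: 35.6% vs 50.5% — Line K is lower every time.

decreases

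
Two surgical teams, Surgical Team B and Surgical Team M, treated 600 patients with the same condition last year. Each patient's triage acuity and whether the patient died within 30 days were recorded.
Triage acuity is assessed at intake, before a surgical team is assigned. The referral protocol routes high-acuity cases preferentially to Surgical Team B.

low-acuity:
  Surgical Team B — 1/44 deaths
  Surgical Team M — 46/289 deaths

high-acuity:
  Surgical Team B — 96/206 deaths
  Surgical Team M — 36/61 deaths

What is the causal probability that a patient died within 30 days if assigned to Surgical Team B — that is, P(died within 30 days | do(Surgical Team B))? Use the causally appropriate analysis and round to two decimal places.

Surgical Team B is lower inside every triage acuity stratum but Surgical Team M is lower in aggregate. Whether to stratify depends on how triage acuity relates to the surgical team.
Nothing the surgical team does changes triage acuity; the imbalance is an allocation artefact. With triage acuity also predicting the outcome, the pooled figure is confounded, and the within-stratum comparison is the causal one.
Standardising Surgical Team B to the population triage acuity mix: 0.555·1/44 + 0.445·96/206 = 0.220.

0.22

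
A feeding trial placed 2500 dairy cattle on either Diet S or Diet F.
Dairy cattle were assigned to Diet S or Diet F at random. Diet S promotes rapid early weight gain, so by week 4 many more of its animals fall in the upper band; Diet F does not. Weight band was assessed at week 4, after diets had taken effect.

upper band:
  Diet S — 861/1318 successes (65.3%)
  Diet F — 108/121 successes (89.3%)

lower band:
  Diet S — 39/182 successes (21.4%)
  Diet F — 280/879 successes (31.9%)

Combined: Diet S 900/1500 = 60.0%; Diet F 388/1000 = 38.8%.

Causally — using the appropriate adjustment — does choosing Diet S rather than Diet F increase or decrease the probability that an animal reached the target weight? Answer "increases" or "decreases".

Diet F is higher inside every week-4 weight band stratum but Diet S is higher in aggregate. Whether to stratify depends on how week-4 weight band relates to the diet.
Week-4 weight band here is a post-treatment variable shaped by the diet; conditioning on it would introduce bias rather than remove it. The overall comparison is the causal one.
Pooled: Diet S 60.0% vs Diet F 38.8%; Diet S is higher overall.

increases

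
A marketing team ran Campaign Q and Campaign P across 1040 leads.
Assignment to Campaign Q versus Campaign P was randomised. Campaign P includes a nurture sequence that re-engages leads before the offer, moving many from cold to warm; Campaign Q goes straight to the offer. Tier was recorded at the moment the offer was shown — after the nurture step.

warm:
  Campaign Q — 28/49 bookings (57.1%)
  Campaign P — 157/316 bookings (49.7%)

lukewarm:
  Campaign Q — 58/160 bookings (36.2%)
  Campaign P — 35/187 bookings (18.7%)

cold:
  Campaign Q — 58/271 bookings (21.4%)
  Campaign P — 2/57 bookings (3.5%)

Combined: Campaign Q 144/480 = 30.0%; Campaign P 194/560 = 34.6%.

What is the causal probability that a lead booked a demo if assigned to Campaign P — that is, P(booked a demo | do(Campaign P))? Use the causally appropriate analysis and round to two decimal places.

0.35

Engagement tier is recorded after the campaign and is itself shifted by it — it sits on the causal path from campaign to outcome. Conditioning on a mediator would strip out part of the effect we want; the pooled comparison gives the total causal effect.
So P(outcome | do(Campaign P)) is just the pooled rate for Campaign P: 194/560 = 0.346.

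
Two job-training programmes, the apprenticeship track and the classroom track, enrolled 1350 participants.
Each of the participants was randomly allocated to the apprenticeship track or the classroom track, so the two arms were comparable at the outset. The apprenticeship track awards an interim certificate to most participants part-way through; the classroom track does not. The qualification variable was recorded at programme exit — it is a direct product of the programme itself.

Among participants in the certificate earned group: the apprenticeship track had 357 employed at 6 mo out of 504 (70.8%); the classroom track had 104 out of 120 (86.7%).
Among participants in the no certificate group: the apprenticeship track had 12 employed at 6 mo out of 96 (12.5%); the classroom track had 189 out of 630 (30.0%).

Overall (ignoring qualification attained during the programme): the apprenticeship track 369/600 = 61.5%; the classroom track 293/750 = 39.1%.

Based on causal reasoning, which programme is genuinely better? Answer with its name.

the apprenticeship track

Qualification attained during the programme lies on the pathway programme → qualification attained during the programme → outcome, so adjusting for it blocks the indirect effect. For the total causal effect of programme, use the unadjusted pooled rates.
Pooled: the apprenticeship track 61.5% vs the classroom track 39.1%; the apprenticeship track is higher overall.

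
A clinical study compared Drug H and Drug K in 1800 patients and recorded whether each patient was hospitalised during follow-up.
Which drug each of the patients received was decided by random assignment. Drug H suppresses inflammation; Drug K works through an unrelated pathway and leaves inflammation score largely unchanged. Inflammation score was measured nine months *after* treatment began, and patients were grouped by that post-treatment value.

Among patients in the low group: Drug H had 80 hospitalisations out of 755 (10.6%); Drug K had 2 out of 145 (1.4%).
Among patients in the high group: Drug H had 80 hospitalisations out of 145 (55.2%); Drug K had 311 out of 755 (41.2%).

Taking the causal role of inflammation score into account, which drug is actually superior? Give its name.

Drug H

Within every inflammation score level Drug K has the lower rate, yet pooled Drug H does — Simpson's reversal.
Inflammation score is downstream of the drug. One should not condition on a consequence of treatment, so the overall rates are the right comparison.
Pooled: Drug H 17.8% vs Drug K 34.8%; Drug H is lower overall.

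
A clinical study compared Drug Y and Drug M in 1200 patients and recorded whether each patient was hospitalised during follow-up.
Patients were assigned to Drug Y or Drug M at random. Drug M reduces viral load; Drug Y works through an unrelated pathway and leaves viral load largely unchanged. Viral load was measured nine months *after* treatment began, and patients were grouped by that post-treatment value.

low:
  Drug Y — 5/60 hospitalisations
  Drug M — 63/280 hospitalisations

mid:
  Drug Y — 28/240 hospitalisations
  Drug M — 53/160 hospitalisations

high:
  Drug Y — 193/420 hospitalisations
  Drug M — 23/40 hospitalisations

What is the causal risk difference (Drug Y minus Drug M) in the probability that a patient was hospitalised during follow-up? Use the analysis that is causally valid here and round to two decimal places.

Viral load is downstream of the drug. One should not condition on a consequence of treatment, so the overall rates are the right comparison.
The causal difference is the pooled difference: 0.314 − 0.290 = +0.024.

+0.02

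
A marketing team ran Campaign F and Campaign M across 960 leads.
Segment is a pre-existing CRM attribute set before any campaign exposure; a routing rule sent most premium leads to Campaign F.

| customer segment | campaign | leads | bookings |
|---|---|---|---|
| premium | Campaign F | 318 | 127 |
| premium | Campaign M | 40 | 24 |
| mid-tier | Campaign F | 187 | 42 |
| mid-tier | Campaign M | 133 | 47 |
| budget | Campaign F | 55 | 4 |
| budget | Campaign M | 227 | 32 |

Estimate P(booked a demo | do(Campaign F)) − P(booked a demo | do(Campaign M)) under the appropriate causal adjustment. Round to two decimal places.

The stratified and pooled comparisons disagree (Campaign M wins within each customer segment; Campaign F wins overall), so the answer turns on the causal role of customer segment.
Customer segment satisfies the back-door criterion: it is not a descendant of the campaign, and it blocks the spurious path from campaign to outcome. Adjusting for it (i.e., using the within-customer segment rates) gives the causal effect.
Adjusting over the population distribution of customer segment: 0.373·(0.399−0.600) + 0.333·(0.225−0.353) + 0.294·(0.073−0.141) = -0.138.

-0.14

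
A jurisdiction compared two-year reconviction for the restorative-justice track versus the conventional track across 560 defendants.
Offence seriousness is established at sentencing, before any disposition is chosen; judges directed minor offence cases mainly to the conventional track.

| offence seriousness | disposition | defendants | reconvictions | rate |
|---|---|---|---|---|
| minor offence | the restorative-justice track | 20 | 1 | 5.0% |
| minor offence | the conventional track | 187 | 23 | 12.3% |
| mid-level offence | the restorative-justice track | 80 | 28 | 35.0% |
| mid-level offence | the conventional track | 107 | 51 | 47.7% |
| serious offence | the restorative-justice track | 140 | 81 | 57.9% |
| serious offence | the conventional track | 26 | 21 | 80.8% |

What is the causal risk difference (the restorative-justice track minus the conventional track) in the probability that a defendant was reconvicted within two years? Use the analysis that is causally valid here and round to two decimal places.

Offence seriousness is set before the disposition has any effect — it is not caused by the disposition — and it independently drives the outcome. That makes it a confounder, so the causal comparison is within offence seriousness levels.
Adjusting over the population distribution of offence seriousness: 0.370·(0.050−0.123) + 0.334·(0.350−0.477) + 0.296·(0.579−0.808) = -0.137.

-0.14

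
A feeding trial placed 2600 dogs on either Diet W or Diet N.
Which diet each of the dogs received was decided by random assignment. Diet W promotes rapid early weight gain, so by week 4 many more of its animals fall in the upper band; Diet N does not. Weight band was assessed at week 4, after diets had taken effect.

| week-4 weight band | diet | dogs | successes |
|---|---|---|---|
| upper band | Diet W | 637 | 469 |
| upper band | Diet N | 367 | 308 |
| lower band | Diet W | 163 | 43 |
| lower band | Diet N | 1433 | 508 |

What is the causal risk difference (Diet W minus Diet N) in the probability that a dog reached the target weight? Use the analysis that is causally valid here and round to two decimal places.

+0.19

Week-4 weight band lies on the pathway diet → week-4 weight band → outcome, so adjusting for it blocks the indirect effect. For the total causal effect of diet, use the unadjusted pooled rates.
The causal difference is the pooled difference: 0.640 − 0.453 = +0.187.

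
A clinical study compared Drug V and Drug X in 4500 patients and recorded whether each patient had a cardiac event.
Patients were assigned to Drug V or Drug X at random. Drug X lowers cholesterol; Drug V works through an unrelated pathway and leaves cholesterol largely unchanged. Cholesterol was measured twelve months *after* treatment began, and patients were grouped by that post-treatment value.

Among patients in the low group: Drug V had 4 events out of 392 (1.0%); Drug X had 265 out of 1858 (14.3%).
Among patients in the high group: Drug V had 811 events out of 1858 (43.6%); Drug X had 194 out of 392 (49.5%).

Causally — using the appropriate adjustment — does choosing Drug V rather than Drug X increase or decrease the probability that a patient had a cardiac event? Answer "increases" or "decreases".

Drug V is lower inside every cholesterol stratum but Drug X is lower in aggregate. Whether to stratify depends on how cholesterol relates to the drug.
Cholesterol lies on the pathway drug → cholesterol → outcome, so adjusting for it blocks the indirect effect. For the total causal effect of drug, use the unadjusted pooled rates.
Pooled: Drug V 36.2% vs Drug X 20.4%; Drug X is lower overall.

increases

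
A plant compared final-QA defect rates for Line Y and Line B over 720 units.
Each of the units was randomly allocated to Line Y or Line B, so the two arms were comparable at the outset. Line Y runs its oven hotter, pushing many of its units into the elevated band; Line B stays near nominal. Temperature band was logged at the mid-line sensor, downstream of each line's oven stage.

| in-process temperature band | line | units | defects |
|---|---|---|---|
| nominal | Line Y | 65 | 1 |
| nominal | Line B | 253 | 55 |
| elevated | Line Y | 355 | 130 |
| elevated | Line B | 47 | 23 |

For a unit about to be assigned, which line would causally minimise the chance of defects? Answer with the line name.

Because the line influences in-process temperature band, in-process temperature band is a post-treatment mediator, not a confounder. Stratifying on it would bias the estimate; the causal effect is the crude pooled difference.
Pooled: Line Y 31.2% vs Line B 26.0%; Line B is lower overall.

Line B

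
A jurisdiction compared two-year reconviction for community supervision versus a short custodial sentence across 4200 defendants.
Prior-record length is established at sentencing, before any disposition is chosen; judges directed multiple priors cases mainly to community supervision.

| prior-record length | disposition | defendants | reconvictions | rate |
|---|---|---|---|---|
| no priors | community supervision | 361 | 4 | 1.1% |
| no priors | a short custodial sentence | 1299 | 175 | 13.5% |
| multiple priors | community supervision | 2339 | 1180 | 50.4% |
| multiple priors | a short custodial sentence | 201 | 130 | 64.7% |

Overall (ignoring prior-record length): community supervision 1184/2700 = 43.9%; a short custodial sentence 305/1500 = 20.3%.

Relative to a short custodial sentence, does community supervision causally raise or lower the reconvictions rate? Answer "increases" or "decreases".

community supervision is lower inside every prior-record length stratum but a short custodial sentence is lower in aggregate. Whether to stratify depends on how prior-record length relates to the disposition.
Prior-record length satisfies the back-door criterion: it is not a descendant of the disposition, and it blocks the spurious path from disposition to outcome. Adjusting for it (i.e., using the within-prior-record length rates) gives the causal effect.
Within each level — no priors: 1.1% vs 13.5%; multiple priors: 50.4% vs 64.7% — community supervision is lower every time.

decreases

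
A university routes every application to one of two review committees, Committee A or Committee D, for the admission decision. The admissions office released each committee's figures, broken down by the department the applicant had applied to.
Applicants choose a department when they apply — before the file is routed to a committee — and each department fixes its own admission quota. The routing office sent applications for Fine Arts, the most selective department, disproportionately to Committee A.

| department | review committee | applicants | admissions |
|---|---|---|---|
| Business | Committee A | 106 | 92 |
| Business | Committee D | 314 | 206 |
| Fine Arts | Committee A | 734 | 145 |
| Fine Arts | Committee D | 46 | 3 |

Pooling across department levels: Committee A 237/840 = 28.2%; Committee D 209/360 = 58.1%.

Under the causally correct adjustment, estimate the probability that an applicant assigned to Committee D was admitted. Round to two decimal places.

Committee A is higher inside every department stratum but Committee D is higher in aggregate. Whether to stratify depends on how department relates to the review committee.
Nothing the review committee does changes department; the imbalance is an allocation artefact. With department also predicting the outcome, the pooled figure is confounded, and the within-stratum comparison is the causal one.
Standardising Committee D to the population department mix: 0.350·206/314 + 0.650·3/46 = 0.272.

0.27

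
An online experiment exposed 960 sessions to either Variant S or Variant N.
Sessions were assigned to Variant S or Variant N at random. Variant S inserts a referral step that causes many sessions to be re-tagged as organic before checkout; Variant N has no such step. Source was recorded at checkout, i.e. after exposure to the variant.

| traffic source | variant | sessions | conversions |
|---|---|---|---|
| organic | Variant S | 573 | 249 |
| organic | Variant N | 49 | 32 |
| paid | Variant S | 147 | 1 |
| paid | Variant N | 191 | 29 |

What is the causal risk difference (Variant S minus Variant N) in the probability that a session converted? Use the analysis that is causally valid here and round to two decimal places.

+0.09

Traffic source here is a post-treatment variable shaped by the variant; conditioning on it would introduce bias rather than remove it. The overall comparison is the causal one.
The causal difference is the pooled difference: 0.347 − 0.254 = +0.093.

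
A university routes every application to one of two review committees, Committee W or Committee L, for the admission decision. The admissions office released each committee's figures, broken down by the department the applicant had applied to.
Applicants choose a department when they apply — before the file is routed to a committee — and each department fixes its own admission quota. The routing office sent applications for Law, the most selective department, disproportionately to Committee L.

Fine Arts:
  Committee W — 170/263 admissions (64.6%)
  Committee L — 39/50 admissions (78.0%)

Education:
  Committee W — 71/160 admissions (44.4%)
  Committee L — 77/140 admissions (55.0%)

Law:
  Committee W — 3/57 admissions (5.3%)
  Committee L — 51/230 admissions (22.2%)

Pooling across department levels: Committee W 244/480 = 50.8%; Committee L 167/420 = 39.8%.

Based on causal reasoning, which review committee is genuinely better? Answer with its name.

Committee L

Department is set before the review committee has any effect — it is not caused by the review committee — and it independently drives the outcome. That makes it a confounder, so the causal comparison is within department levels.
Within each level — Fine Arts: 64.6% vs 78.0%; Education: 44.4% vs 55.0%; Law: 5.3% vs 22.2% — Committee L is higher every time.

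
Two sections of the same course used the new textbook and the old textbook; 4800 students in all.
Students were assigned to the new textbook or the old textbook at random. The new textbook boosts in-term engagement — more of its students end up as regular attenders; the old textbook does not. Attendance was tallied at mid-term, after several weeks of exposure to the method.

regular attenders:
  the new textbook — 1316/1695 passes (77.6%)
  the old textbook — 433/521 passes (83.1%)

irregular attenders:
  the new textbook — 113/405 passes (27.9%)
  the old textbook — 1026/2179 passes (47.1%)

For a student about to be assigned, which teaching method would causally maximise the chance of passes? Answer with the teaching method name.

The stratified and pooled comparisons disagree (the old textbook wins within each mid-term attendance; the new textbook wins overall), so the answer turns on the causal role of mid-term attendance.
The distribution of mid-term attendance is itself part of what the teaching method does — it is an intermediate outcome. Holding it fixed would remove that part of the effect; the total effect is the pooled difference.
Pooled: the new textbook 68.0% vs the old textbook 54.0%; the new textbook is higher overall.

the new textbook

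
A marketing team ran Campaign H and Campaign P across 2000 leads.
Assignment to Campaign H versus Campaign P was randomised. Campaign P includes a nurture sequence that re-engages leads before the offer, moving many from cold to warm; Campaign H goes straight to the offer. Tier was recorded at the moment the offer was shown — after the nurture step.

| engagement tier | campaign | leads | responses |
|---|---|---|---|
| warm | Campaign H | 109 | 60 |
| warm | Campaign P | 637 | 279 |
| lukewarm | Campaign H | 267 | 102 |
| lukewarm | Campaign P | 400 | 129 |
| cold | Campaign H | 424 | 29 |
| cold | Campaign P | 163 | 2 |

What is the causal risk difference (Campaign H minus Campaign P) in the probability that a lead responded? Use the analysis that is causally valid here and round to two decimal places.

-0.10

Campaign H is higher inside every engagement tier stratum but Campaign P is higher in aggregate. Whether to stratify depends on how engagement tier relates to the campaign.
Engagement tier is downstream of the campaign. One should not condition on a consequence of treatment, so the overall rates are the right comparison.
The causal difference is the pooled difference: 0.239 − 0.342 = -0.103.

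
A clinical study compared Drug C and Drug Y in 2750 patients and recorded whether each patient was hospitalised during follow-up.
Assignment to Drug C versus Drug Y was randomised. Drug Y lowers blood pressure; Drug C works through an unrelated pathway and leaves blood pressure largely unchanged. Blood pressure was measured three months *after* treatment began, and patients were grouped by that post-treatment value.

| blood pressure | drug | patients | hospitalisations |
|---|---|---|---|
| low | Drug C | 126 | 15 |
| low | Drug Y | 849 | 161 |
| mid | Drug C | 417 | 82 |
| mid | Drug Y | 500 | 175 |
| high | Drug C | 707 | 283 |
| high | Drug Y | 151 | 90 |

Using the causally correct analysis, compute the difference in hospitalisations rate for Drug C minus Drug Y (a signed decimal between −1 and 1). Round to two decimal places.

The blood pressure-specific comparison favours Drug C throughout, but the pooled figures favour Drug Y. The question is whether to condition on blood pressure.
Blood pressure is downstream of the drug. One should not condition on a consequence of treatment, so the overall rates are the right comparison.
The causal difference is the pooled difference: 0.304 − 0.284 = +0.020.

+0.02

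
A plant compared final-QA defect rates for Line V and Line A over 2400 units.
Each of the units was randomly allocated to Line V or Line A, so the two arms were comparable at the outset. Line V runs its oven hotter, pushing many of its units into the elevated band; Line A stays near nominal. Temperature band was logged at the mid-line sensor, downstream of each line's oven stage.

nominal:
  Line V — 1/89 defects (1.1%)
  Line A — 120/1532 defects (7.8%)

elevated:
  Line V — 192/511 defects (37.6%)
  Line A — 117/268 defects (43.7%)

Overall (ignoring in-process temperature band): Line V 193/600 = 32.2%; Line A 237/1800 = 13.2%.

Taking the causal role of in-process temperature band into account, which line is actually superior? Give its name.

Line A

Stratifying would compare lines among units the lines themselves sorted into in-process temperature band groups — a form of selection on an intermediate. The unconditioned pooled rates give the total causal effect.
Pooled: Line V 32.2% vs Line A 13.2%; Line A is lower overall.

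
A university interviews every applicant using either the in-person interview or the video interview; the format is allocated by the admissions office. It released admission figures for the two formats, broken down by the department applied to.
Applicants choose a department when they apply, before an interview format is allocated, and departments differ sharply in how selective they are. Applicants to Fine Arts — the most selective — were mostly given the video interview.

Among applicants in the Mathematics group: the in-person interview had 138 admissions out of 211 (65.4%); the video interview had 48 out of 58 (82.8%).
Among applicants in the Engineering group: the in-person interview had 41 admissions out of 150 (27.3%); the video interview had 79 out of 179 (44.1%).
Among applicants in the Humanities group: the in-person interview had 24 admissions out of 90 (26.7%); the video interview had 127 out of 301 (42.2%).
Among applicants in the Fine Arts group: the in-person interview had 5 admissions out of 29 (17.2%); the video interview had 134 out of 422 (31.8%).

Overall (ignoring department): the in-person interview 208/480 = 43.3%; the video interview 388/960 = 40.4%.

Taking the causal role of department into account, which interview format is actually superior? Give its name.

the video interview

Here department is a common cause — it drives both which interview format a case falls under and the outcome. The crude comparison mixes populations; the stratum-specific rates are the causally relevant ones.
Within each level — Mathematics: 65.4% vs 82.8%; Engineering: 27.3% vs 44.1%; Humanities: 26.7% vs 42.2%; Fine Arts: 17.2% vs 31.8% — the video interview is higher every time.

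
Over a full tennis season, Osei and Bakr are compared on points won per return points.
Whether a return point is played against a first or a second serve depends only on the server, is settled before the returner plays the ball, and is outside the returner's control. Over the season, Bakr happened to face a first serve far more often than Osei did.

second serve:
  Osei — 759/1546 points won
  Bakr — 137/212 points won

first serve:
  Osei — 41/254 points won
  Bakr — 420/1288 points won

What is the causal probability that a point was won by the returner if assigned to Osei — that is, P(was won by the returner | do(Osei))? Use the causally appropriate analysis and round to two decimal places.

Bakr is higher inside every serve type stratum but Osei is higher in aggregate. Whether to stratify depends on how serve type relates to the player.
Serve type differs across players for reasons unrelated to any effect of the player itself, and it separately predicts the outcome — a classic confounder. We must compare within serve type levels.
Standardising Osei to the population serve type mix: 0.533·759/1546 + 0.467·41/254 = 0.337.

0.34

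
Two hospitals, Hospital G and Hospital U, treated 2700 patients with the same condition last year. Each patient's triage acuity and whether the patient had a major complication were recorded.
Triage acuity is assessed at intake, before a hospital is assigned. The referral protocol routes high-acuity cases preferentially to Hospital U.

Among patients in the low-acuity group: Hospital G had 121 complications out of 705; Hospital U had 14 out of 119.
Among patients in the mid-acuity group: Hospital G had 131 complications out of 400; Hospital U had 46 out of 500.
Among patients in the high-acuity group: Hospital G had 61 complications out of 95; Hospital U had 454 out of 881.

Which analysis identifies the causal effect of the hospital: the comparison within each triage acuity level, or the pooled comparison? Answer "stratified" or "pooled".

stratified

The imbalance in triage acuity arose from how patients were allocated, not from anything the hospital did; and triage acuity independently affects the outcome. The pooled gap is confounded — condition on triage acuity.
Within each level — low-acuity: 17.2% vs 11.8%; mid-acuity: 32.8% vs 9.2%; high-acuity: 64.2% vs 51.5% — Hospital U is lower every time.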